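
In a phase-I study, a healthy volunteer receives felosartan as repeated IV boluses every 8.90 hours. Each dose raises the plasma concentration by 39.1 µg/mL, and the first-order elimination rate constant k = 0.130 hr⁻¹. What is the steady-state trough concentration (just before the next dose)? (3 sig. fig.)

Fraction remaining after one interval: e^(−kτ) = e^(−0.1300 × 8.90) = 0.3144
R = 1 / (1 − 0.3144) = 1.459
Css,max = 39.1 × 1.459 = 57.03 µg/mL
Css,min = Css,max × e^(−kτ) = 57.03 × 0.3144 ≈ 17.9 µg/mL

17.9 µg/mL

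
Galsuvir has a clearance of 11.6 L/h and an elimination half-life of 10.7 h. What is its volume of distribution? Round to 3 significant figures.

k = ln 2 / t½ = ln 2 / 10.7 = 0.06478 h⁻¹
V = CL / k = 11.6 / 0.06478 ≈ 179 L

179 L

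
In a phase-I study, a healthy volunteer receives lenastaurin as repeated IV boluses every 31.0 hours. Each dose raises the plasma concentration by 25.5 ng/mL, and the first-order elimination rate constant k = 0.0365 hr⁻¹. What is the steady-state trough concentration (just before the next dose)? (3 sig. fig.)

12.1 ng/mL

Fraction remaining after one interval: e^(−kτ) = e^(−0.03650 × 31.0) = 0.3225
R = 1 / (1 − 0.3225) = 1.476
Css,max = 25.5 × 1.476 = 37.64 ng/mL
Css,min = Css,max × e^(−kτ) = 37.64 × 0.3225 ≈ 12.1 ng/mL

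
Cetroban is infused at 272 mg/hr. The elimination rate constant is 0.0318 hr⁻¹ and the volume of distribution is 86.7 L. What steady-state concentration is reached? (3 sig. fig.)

98.7 µg/mL

CL = k · V = 0.0318 × 86.7 = 2.757 L/hr
Css = rate / CL = 272 / 2.757 ≈ 98.7 µg/mL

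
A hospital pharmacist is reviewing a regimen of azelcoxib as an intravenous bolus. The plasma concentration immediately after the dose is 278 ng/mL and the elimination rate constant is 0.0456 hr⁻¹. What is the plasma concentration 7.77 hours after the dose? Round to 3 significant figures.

195 ng/mL

C(t) = C₀ e^(−kt) = 278 × e^(−0.04560 × 7.77) = 278 × e^(−0.3543) = 278 × 0.7017 ≈ 195 ng/mL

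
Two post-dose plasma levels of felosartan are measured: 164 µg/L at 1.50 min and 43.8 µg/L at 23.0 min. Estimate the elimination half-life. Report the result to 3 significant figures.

k = ln(C₁/C₂) / (t₂ − t₁) = ln(164/43.8) / (23.0 − 1.50)
  = 1.320 / 21.50 = 0.06141 min⁻¹
t½ = ln 2 / k = ln 2 / 0.06141 ≈ 11.3 minutes

11.3 minutes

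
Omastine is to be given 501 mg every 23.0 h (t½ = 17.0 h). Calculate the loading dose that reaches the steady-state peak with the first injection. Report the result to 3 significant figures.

823 mg

k = ln 2 / 17.0 = 0.04077 h⁻¹
Accumulation ratio R = 1 / (1 − e^(−kτ)) = 1 / (1 − e^(−0.04077×23.0)) = 1 / (1 − 0.3915) = 1.643
Loading dose = maintenance dose × R = 501 × 1.643 ≈ 823 mg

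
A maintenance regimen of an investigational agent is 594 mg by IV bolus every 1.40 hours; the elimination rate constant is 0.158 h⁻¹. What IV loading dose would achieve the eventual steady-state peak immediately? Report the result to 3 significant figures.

Accumulation ratio R = 1 / (1 − e^(−kτ)) = 1 / (1 − e^(−0.1580×1.40)) = 1 / (1 − 0.8016) = 5.039
Loading dose = maintenance dose × R = 594 × 5.039 ≈ 2990 mg

2990 mg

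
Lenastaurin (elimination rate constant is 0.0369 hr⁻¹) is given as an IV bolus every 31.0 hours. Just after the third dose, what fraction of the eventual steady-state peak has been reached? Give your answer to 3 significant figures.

f_n = 1 − e^(−nkτ) = 1 − e^(−3 × 0.03690 × 31.0) = 1 − e^(−3.432) = 1 − 0.03233 ≈ 0.968

0.968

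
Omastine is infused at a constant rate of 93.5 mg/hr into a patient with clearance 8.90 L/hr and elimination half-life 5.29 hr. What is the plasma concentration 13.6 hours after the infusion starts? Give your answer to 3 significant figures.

8.74 mg/L

Css = rate / CL = 93.5 / 8.90 = 10.51 mg/L
k = ln 2 / 5.29 = 0.1310 hr⁻¹
C(t) = Css (1 − e^(−kt)) = 10.51 × (1 − e^(−1.782)) = 10.51 × 0.8317 ≈ 8.74 mg/L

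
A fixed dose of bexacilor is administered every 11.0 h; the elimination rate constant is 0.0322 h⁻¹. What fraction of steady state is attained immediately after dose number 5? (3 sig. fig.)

f_n = 1 − e^(−nkτ) = 1 − e^(−5 × 0.03220 × 11.0) = 1 − e^(−1.771) = 1 − 0.1702 ≈ 0.830

0.830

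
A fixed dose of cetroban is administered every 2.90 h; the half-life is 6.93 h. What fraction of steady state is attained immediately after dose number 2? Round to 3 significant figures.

0.440

k = ln 2 / 6.93 = 0.1000 h⁻¹
f_n = 1 − e^(−nkτ) = 1 − e^(−2 × 0.1000 × 2.90) = 1 − e^(−0.5801) = 1 − 0.5598 ≈ 0.440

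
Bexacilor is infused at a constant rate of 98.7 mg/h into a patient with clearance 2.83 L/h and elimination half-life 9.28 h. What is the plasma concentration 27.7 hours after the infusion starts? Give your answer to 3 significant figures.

30.5 µg/mL

Css = rate / CL = 98.7 / 2.83 = 34.88 µg/mL
k = ln 2 / 9.28 = 0.07469 h⁻¹
C(t) = Css (1 − e^(−kt)) = 34.88 × (1 − e^(−2.069)) = 34.88 × 0.8737 ≈ 30.5 µg/mL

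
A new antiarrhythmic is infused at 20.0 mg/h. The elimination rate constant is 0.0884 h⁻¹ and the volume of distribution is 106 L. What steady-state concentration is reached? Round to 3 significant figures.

CL = k · V = 0.0884 × 106 = 9.370 L/h
Css = rate / CL = 20.0 / 9.370 ≈ 2.13 µg/mL

2.13 µg/mL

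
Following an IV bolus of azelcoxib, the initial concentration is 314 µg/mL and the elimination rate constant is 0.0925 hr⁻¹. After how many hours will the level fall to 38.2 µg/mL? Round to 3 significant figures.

22.8 hours

C(t) = C₀ e^(−kt)  ⇒  t = ln(C₀/C) / k
t = ln(314/38.2) / 0.09250 = 2.107 / 0.09250 ≈ 22.8 hours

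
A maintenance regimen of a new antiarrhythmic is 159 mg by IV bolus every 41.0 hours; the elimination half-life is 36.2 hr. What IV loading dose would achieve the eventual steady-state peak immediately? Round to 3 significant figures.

k = ln 2 / 36.2 = 0.01915 hr⁻¹
Accumulation ratio R = 1 / (1 − e^(−kτ)) = 1 / (1 − e^(−0.01915×41.0)) = 1 / (1 − 0.4561) = 1.839
Loading dose = maintenance dose × R = 159 × 1.839 ≈ 292 mg

292 mg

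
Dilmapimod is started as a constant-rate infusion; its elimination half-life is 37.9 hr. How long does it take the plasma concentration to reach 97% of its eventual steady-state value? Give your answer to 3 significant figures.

k = ln 2 / 37.9 = 0.01829 hr⁻¹
f = 1 − e^(−kt)  ⇒  t = −ln(1 − f) / k
t = −ln(1 − 0.97) / 0.01829 = 3.507 / 0.01829 ≈ 192 hours

192 hours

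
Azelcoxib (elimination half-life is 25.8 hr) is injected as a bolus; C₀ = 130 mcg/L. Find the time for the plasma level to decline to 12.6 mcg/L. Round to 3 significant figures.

86.9 hours

k = ln 2 / 25.8 = 0.02687 hr⁻¹
C(t) = C₀ e^(−kt)  ⇒  t = ln(C₀/C) / k
t = ln(130/12.6) / 0.02687 = 2.334 / 0.02687 ≈ 86.9 hours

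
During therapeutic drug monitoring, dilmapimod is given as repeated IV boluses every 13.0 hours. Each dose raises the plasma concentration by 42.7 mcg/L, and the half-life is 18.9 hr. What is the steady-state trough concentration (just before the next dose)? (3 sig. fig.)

k = ln 2 / 18.9 = 0.03667 hr⁻¹
Fraction remaining after one interval: e^(−kτ) = e^(−0.03667 × 13.0) = 0.6208
R = 1 / (1 − 0.6208) = 2.637
Css,max = 42.7 × 2.637 = 112.6 mcg/L
Css,min = Css,max × e^(−kτ) = 112.6 × 0.6208 ≈ 69.9 mcg/L

69.9 mcg/L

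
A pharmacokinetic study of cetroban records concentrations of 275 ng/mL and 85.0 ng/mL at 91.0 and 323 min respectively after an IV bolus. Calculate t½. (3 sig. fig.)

137 minutes

k = ln(C₁/C₂) / (t₂ − t₁) = ln(275/85.0) / (323 − 91.0)
  = 1.174 / 232.0 = 0.005061 min⁻¹
t½ = ln 2 / k = ln 2 / 0.005061 ≈ 137 minutes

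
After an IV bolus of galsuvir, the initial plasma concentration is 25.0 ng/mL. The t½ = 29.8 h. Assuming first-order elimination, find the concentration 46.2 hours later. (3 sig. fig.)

k = ln 2 / 29.8 = 0.02326 h⁻¹
C(t) = C₀ e^(−kt) = 25.0 × e^(−0.02326 × 46.2) = 25.0 × e^(−1.075) = 25.0 × 0.3414 ≈ 8.54 ng/mL

8.54 ng/mL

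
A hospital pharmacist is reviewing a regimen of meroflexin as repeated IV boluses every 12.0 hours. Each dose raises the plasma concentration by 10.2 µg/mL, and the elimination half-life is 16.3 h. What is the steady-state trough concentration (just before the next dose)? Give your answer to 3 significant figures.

k = ln 2 / 16.3 = 0.04252 h⁻¹
Fraction remaining after one interval: e^(−kτ) = e^(−0.04252 × 12.0) = 0.6003
R = 1 / (1 − 0.6003) = 2.502
Css,max = 10.2 × 2.502 = 25.52 µg/mL
Css,min = Css,max × e^(−kτ) = 25.52 × 0.6003 ≈ 15.3 µg/mL

15.3 µg/mL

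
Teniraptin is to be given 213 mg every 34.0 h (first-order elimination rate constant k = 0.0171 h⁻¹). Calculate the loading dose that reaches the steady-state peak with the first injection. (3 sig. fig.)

Accumulation ratio R = 1 / (1 − e^(−kτ)) = 1 / (1 − e^(−0.01710×34.0)) = 1 / (1 − 0.5591) = 2.268
Loading dose = maintenance dose × R = 213 × 2.268 ≈ 483 mg

483 mg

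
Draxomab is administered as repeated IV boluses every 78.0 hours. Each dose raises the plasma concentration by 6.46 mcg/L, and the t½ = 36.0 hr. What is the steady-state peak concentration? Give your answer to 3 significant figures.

8.31 mcg/L

k = ln 2 / 36.0 = 0.01925 hr⁻¹
Fraction remaining after one interval: e^(−kτ) = e^(−0.01925 × 78.0) = 0.2227
R = 1 / (1 − 0.2227) = 1.287
Css,max = 6.46 × 1.287 ≈ 8.31 mcg/L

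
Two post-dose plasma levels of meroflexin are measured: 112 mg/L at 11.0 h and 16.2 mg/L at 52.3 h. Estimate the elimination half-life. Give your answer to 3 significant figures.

k = ln(C₁/C₂) / (t₂ − t₁) = ln(112/16.2) / (52.3 − 11.0)
  = 1.933 / 41.30 = 0.04682 h⁻¹
t½ = ln 2 / k = ln 2 / 0.04682 ≈ 14.8 hours

14.8 hours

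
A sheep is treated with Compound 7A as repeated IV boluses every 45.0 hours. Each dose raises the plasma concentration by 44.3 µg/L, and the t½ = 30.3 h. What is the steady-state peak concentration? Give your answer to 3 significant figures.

68.9 µg/L

k = ln 2 / 30.3 = 0.02288 h⁻¹
Fraction remaining after one interval: e^(−kτ) = e^(−0.02288 × 45.0) = 0.3572
R = 1 / (1 − 0.3572) = 1.556
Css,max = 44.3 × 1.556 ≈ 68.9 µg/L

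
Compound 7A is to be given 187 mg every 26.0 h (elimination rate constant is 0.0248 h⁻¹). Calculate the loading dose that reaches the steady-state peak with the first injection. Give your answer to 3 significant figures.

393 mg

Accumulation ratio R = 1 / (1 − e^(−kτ)) = 1 / (1 − e^(−0.02480×26.0)) = 1 / (1 − 0.5248) = 2.104
Loading dose = maintenance dose × R = 187 × 2.104 ≈ 393 mg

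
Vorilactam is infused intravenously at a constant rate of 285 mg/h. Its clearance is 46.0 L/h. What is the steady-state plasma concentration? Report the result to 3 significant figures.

6.20 mg/L

Css = infusion rate / CL = 285 / 46.0 ≈ 6.20 mg/L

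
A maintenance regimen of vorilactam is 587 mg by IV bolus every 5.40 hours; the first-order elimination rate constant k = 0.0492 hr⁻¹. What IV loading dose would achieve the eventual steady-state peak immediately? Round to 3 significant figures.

2520 mg

Accumulation ratio R = 1 / (1 − e^(−kτ)) = 1 / (1 − e^(−0.04920×5.40)) = 1 / (1 − 0.7667) = 4.286
Loading dose = maintenance dose × R = 587 × 4.286 ≈ 2520 mg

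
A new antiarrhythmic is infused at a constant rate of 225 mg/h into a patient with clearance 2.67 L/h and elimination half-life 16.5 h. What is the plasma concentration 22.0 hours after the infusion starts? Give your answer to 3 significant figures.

50.8 µg/mL

Css = rate / CL = 225 / 2.67 = 84.27 µg/mL
k = ln 2 / 16.5 = 0.04201 h⁻¹
C(t) = Css (1 − e^(−kt)) = 84.27 × (1 − e^(−0.9242)) = 84.27 × 0.6031 ≈ 50.8 µg/mL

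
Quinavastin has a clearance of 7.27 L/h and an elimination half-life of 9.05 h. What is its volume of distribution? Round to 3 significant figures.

94.9 L

k = ln 2 / t½ = ln 2 / 9.05 = 0.07659 h⁻¹
V = CL / k = 7.27 / 0.07659 ≈ 94.9 L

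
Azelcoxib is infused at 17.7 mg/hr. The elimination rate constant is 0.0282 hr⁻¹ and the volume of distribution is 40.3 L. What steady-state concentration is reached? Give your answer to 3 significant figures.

15.6 µg/mL

CL = k · V = 0.0282 × 40.3 = 1.136 L/hr
Css = rate / CL = 17.7 / 1.136 ≈ 15.6 µg/mL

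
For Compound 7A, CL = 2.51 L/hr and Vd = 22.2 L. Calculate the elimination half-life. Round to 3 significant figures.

6.13 hours

k = CL / V = 2.51 / 22.2 = 0.1131 hr⁻¹
t½ = ln 2 / k = ln 2 / 0.1131 ≈ 6.13 hours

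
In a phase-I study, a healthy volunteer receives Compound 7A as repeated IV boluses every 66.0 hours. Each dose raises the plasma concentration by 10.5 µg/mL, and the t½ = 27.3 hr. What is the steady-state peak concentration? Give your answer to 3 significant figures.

12.9 µg/mL

k = ln 2 / 27.3 = 0.02539 hr⁻¹
Fraction remaining after one interval: e^(−kτ) = e^(−0.02539 × 66.0) = 0.1872
R = 1 / (1 − 0.1872) = 1.230
Css,max = 10.5 × 1.230 ≈ 12.9 µg/mL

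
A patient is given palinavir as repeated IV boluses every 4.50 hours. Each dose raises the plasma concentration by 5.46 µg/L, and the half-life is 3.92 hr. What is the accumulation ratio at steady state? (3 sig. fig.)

1.82

k = ln 2 / 3.92 = 0.1768 hr⁻¹
Fraction remaining after one interval: e^(−kτ) = e^(−0.1768 × 4.50) = 0.4513
R = 1 / (1 − 0.4513) = 1 / 0.5487 ≈ 1.82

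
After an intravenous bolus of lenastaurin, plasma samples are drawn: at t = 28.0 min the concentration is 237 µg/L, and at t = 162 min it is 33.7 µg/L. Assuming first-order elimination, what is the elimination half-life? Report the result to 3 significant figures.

47.6 minutes

k = ln(C₁/C₂) / (t₂ − t₁) = ln(237/33.7) / (162 − 28.0)
  = 1.951 / 134.0 = 0.01456 min⁻¹
t½ = ln 2 / k = ln 2 / 0.01456 ≈ 47.6 minutes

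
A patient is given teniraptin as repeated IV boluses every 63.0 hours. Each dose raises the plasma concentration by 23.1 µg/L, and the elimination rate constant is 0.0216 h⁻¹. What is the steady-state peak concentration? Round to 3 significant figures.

31.1 µg/L

Fraction remaining after one interval: e^(−kτ) = e^(−0.02160 × 63.0) = 0.2565
R = 1 / (1 − 0.2565) = 1.345
Css,max = 23.1 × 1.345 ≈ 31.1 µg/L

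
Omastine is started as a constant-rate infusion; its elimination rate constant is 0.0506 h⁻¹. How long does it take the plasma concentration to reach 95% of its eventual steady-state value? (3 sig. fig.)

59.2 hours

f = 1 − e^(−kt)  ⇒  t = −ln(1 − f) / k
t = −ln(1 − 0.95) / 0.05060 = 2.996 / 0.05060 ≈ 59.2 hours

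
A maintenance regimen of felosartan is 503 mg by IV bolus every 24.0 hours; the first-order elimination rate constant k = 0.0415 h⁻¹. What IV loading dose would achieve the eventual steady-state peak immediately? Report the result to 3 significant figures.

Accumulation ratio R = 1 / (1 − e^(−kτ)) = 1 / (1 − e^(−0.04150×24.0)) = 1 / (1 − 0.3694) = 1.586
Loading dose = maintenance dose × R = 503 × 1.586 ≈ 798 mg

798 mg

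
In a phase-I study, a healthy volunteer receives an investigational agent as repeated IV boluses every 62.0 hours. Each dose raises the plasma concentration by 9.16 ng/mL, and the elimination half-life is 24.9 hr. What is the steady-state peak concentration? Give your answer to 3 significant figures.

11.1 ng/mL

k = ln 2 / 24.9 = 0.02784 hr⁻¹
Fraction remaining after one interval: e^(−kτ) = e^(−0.02784 × 62.0) = 0.1780
R = 1 / (1 − 0.1780) = 1.217
Css,max = 9.16 × 1.217 ≈ 11.1 ng/mL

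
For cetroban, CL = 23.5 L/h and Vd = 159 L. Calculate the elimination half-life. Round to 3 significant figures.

4.69 hours

k = CL / V = 23.5 / 159 = 0.1478 h⁻¹
t½ = ln 2 / k = ln 2 / 0.1478 ≈ 4.69 hours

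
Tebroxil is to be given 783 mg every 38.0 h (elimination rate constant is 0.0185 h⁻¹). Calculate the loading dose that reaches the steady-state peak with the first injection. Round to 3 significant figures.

1550 mg

Accumulation ratio R = 1 / (1 − e^(−kτ)) = 1 / (1 − e^(−0.01850×38.0)) = 1 / (1 − 0.4951) = 1.981
Loading dose = maintenance dose × R = 783 × 1.981 ≈ 1550 mg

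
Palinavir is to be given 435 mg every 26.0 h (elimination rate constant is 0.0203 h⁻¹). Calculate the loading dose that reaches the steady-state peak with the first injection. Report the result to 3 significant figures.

Accumulation ratio R = 1 / (1 − e^(−kτ)) = 1 / (1 − e^(−0.02030×26.0)) = 1 / (1 − 0.5899) = 2.438
Loading dose = maintenance dose × R = 435 × 2.438 ≈ 1060 mg

1060 mg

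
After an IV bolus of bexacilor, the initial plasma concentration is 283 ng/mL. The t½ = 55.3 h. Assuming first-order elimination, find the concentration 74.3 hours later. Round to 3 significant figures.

112 ng/mL

k = ln 2 / 55.3 = 0.01253 h⁻¹
74.3 h is 1.344 half-lives, so C = 283 × (1/2)^1.344 = 283 × 0.3940 ≈ 112 ng/mL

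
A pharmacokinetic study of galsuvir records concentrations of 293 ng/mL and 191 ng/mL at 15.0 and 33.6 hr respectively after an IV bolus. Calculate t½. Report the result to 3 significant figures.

k = ln(C₁/C₂) / (t₂ − t₁) = ln(293/191) / (33.6 − 15.0)
  = 0.4279 / 18.60 = 0.02301 hr⁻¹
t½ = ln 2 / k = ln 2 / 0.02301 ≈ 30.1 hours

30.1 hours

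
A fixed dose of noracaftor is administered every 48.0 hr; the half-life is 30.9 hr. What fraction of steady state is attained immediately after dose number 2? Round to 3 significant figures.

k = ln 2 / 30.9 = 0.02243 hr⁻¹
f_n = 1 − e^(−nkτ) = 1 − e^(−2 × 0.02243 × 48.0) = 1 − e^(−2.153) = 1 − 0.1161 ≈ 0.884

0.884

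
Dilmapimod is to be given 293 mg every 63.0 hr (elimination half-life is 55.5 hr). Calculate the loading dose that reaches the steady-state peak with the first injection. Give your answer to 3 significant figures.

538 mg

k = ln 2 / 55.5 = 0.01249 hr⁻¹
Accumulation ratio R = 1 / (1 − e^(−kτ)) = 1 / (1 − e^(−0.01249×63.0)) = 1 / (1 − 0.4553) = 1.836
Loading dose = maintenance dose × R = 293 × 1.836 ≈ 538 mg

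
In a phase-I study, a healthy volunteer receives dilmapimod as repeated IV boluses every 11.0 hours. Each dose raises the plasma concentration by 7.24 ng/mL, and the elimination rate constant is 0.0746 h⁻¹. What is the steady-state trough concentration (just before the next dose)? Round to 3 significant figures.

Fraction remaining after one interval: e^(−kτ) = e^(−0.07460 × 11.0) = 0.4402
R = 1 / (1 − 0.4402) = 1.786
Css,max = 7.24 × 1.786 = 12.93 ng/mL
Css,min = Css,max × e^(−kτ) = 12.93 × 0.4402 ≈ 5.69 ng/mL

5.69 ng/mL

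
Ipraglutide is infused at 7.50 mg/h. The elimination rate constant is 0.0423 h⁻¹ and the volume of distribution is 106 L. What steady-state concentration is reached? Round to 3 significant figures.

CL = k · V = 0.0423 × 106 = 4.484 L/h
Css = rate / CL = 7.50 / 4.484 ≈ 1.67 mg/L

1.67 mg/L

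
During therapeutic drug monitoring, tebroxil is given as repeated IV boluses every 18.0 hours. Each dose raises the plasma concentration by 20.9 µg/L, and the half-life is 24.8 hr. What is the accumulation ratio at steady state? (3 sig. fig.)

2.53

k = ln 2 / 24.8 = 0.02795 hr⁻¹
Fraction remaining after one interval: e^(−kτ) = e^(−0.02795 × 18.0) = 0.6047
R = 1 / (1 − 0.6047) = 1 / 0.3953 ≈ 2.53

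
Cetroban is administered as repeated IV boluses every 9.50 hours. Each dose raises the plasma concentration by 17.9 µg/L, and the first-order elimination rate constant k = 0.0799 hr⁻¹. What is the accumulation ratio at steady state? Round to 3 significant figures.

1.88

Fraction remaining after one interval: e^(−kτ) = e^(−0.07990 × 9.50) = 0.4681
R = 1 / (1 − 0.4681) = 1 / 0.5319 ≈ 1.88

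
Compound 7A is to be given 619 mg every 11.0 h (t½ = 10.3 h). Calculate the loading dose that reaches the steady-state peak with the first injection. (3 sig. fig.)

1180 mg

k = ln 2 / 10.3 = 0.06730 h⁻¹
Accumulation ratio R = 1 / (1 − e^(−kτ)) = 1 / (1 − e^(−0.06730×11.0)) = 1 / (1 − 0.4770) = 1.912
Loading dose = maintenance dose × R = 619 × 1.912 ≈ 1180 mg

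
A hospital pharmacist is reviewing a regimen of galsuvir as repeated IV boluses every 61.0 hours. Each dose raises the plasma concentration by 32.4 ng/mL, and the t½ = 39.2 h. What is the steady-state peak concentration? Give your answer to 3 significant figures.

49.1 ng/mL

k = ln 2 / 39.2 = 0.01768 h⁻¹
Fraction remaining after one interval: e^(−kτ) = e^(−0.01768 × 61.0) = 0.3401
R = 1 / (1 − 0.3401) = 1.515
Css,max = 32.4 × 1.515 ≈ 49.1 ng/mL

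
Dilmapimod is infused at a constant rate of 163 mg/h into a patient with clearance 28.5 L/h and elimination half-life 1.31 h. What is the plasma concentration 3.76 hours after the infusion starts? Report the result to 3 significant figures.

Css = rate / CL = 163 / 28.5 = 5.719 mg/L
k = ln 2 / 1.31 = 0.5291 h⁻¹
C(t) = Css (1 − e^(−kt)) = 5.719 × (1 − e^(−1.989)) = 5.719 × 0.8632 ≈ 4.94 mg/L

4.94 mg/L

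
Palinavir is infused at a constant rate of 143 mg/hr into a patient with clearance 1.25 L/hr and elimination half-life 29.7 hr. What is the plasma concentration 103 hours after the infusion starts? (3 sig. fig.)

Css = rate / CL = 143 / 1.25 = 114.4 mg/L
k = ln 2 / 29.7 = 0.02334 hr⁻¹
C(t) = Css (1 − e^(−kt)) = 114.4 × (1 − e^(−2.404)) = 114.4 × 0.9096 ≈ 104 mg/L

104 mg/L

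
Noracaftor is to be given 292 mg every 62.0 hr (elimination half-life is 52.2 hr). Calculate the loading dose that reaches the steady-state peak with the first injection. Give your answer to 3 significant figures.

k = ln 2 / 52.2 = 0.01328 hr⁻¹
Accumulation ratio R = 1 / (1 − e^(−kτ)) = 1 / (1 − e^(−0.01328×62.0)) = 1 / (1 − 0.4390) = 1.782
Loading dose = maintenance dose × R = 292 × 1.782 ≈ 520 mg

520 mg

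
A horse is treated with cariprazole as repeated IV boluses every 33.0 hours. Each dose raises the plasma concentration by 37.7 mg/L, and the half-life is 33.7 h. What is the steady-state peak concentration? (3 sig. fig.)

k = ln 2 / 33.7 = 0.02057 h⁻¹
Fraction remaining after one interval: e^(−kτ) = e^(−0.02057 × 33.0) = 0.5073
R = 1 / (1 − 0.5073) = 2.029
Css,max = 37.7 × 2.029 ≈ 76.5 mg/L

76.5 mg/L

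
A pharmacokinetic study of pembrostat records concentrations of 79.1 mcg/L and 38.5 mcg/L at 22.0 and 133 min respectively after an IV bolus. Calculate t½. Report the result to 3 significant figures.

k = ln(C₁/C₂) / (t₂ − t₁) = ln(79.1/38.5) / (133 − 22.0)
  = 0.7201 / 111.0 = 0.006487 min⁻¹
t½ = ln 2 / k = ln 2 / 0.006487 ≈ 107 minutes

107 minutes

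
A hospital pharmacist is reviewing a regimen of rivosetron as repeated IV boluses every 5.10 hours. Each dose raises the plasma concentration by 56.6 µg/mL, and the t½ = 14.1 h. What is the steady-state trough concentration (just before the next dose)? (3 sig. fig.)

199 µg/mL

k = ln 2 / 14.1 = 0.04916 h⁻¹
Fraction remaining after one interval: e^(−kτ) = e^(−0.04916 × 5.10) = 0.7782
R = 1 / (1 − 0.7782) = 4.509
Css,max = 56.6 × 4.509 = 255.2 µg/mL
Css,min = Css,max × e^(−kτ) = 255.2 × 0.7782 ≈ 199 µg/mL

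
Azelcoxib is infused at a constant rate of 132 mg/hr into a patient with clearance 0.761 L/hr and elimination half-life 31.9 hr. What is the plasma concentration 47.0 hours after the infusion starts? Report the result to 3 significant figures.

111 mg/L

Css = rate / CL = 132 / 0.761 = 173.5 mg/L
k = ln 2 / 31.9 = 0.02173 hr⁻¹
C(t) = Css (1 − e^(−kt)) = 173.5 × (1 − e^(−1.021)) = 173.5 × 0.6399 ≈ 111 mg/L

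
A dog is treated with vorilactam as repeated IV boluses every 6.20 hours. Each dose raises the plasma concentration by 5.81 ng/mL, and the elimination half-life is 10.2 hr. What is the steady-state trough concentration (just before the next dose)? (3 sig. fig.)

k = ln 2 / 10.2 = 0.06796 hr⁻¹
Fraction remaining after one interval: e^(−kτ) = e^(−0.06796 × 6.20) = 0.6562
R = 1 / (1 − 0.6562) = 2.908
Css,max = 5.81 × 2.908 = 16.90 ng/mL
Css,min = Css,max × e^(−kτ) = 16.90 × 0.6562 ≈ 11.1 ng/mL

11.1 ng/mL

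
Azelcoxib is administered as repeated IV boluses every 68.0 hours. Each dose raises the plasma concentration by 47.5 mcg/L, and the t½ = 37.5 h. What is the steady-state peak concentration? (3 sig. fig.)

66.4 mcg/L

k = ln 2 / 37.5 = 0.01848 h⁻¹
Fraction remaining after one interval: e^(−kτ) = e^(−0.01848 × 68.0) = 0.2845
R = 1 / (1 − 0.2845) = 1.398
Css,max = 47.5 × 1.398 ≈ 66.4 mcg/L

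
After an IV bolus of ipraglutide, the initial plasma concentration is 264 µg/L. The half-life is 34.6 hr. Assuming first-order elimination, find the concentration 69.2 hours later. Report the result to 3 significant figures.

k = ln 2 / 34.6 = 0.02003 hr⁻¹
C(t) = C₀ e^(−kt) = 264 × e^(−0.02003 × 69.2) = 264 × e^(−1.386) = 264 × 0.2500 ≈ 66.0 µg/L

66.0 µg/L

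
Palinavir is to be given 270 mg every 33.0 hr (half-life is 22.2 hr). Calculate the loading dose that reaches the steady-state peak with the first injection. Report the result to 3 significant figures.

k = ln 2 / 22.2 = 0.03122 hr⁻¹
Accumulation ratio R = 1 / (1 − e^(−kτ)) = 1 / (1 − e^(−0.03122×33.0)) = 1 / (1 − 0.3569) = 1.555
Loading dose = maintenance dose × R = 270 × 1.555 ≈ 420 mg

420 mg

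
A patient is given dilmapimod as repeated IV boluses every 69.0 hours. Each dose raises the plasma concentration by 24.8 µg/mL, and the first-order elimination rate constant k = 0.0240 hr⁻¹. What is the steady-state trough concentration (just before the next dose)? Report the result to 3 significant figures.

5.85 µg/mL

Fraction remaining after one interval: e^(−kτ) = e^(−0.02400 × 69.0) = 0.1909
R = 1 / (1 − 0.1909) = 1.236
Css,max = 24.8 × 1.236 = 30.65 µg/mL
Css,min = Css,max × e^(−kτ) = 30.65 × 0.1909 ≈ 5.85 µg/mL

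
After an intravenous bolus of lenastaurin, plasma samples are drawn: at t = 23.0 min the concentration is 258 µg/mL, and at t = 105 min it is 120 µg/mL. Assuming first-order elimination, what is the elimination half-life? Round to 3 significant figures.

k = ln(C₁/C₂) / (t₂ − t₁) = ln(258/120) / (105 − 23.0)
  = 0.7655 / 82.00 = 0.009335 min⁻¹
t½ = ln 2 / k = ln 2 / 0.009335 ≈ 74.3 minutes

74.3 minutes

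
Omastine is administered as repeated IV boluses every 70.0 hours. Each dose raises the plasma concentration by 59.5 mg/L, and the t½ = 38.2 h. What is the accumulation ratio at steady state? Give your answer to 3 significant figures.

1.39

k = ln 2 / 38.2 = 0.01815 h⁻¹
Fraction remaining after one interval: e^(−kτ) = e^(−0.01815 × 70.0) = 0.2808
R = 1 / (1 − 0.2808) = 1 / 0.7192 ≈ 1.39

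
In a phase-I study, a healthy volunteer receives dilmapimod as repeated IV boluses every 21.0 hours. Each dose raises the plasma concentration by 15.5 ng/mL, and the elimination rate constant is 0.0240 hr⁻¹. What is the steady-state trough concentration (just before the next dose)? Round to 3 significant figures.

23.7 ng/mL

Fraction remaining after one interval: e^(−kτ) = e^(−0.02400 × 21.0) = 0.6041
R = 1 / (1 − 0.6041) = 2.526
Css,max = 15.5 × 2.526 = 39.15 ng/mL
Css,min = Css,max × e^(−kτ) = 39.15 × 0.6041 ≈ 23.7 ng/mL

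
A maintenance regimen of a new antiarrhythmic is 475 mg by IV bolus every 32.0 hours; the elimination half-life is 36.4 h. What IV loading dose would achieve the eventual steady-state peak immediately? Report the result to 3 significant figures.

k = ln 2 / 36.4 = 0.01904 h⁻¹
Accumulation ratio R = 1 / (1 − e^(−kτ)) = 1 / (1 − e^(−0.01904×32.0)) = 1 / (1 − 0.5437) = 2.192
Loading dose = maintenance dose × R = 475 × 2.192 ≈ 1040 mg

1040 mg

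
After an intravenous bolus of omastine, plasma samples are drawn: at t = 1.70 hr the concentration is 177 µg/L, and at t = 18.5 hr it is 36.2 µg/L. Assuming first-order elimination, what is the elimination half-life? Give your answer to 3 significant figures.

k = ln(C₁/C₂) / (t₂ − t₁) = ln(177/36.2) / (18.5 − 1.70)
  = 1.587 / 16.80 = 0.09447 hr⁻¹
t½ = ln 2 / k = ln 2 / 0.09447 ≈ 7.34 hours

7.34 hours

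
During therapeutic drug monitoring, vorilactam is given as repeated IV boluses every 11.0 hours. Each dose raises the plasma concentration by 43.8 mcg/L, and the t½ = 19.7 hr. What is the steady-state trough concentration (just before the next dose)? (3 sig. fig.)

k = ln 2 / 19.7 = 0.03519 hr⁻¹
Fraction remaining after one interval: e^(−kτ) = e^(−0.03519 × 11.0) = 0.6791
R = 1 / (1 − 0.6791) = 3.116
Css,max = 43.8 × 3.116 = 136.5 mcg/L
Css,min = Css,max × e^(−kτ) = 136.5 × 0.6791 ≈ 92.7 mcg/L

92.7 mcg/L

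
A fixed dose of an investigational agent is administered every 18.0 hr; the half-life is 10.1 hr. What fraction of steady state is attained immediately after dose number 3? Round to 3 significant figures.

k = ln 2 / 10.1 = 0.06863 hr⁻¹
f_n = 1 − e^(−nkτ) = 1 − e^(−3 × 0.06863 × 18.0) = 1 − e^(−3.706) = 1 − 0.02458 ≈ 0.975

0.975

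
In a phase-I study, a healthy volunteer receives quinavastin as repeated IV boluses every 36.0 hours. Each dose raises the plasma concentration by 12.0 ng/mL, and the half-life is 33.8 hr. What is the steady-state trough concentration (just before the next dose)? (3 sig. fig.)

11.0 ng/mL

k = ln 2 / 33.8 = 0.02051 hr⁻¹
Fraction remaining after one interval: e^(−kτ) = e^(−0.02051 × 36.0) = 0.4779
R = 1 / (1 − 0.4779) = 1.916
Css,max = 12.0 × 1.916 = 22.99 ng/mL
Css,min = Css,max × e^(−kτ) = 22.99 × 0.4779 ≈ 11.0 ng/mL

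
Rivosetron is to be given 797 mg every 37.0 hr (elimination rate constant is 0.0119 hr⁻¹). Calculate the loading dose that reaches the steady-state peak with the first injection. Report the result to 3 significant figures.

2240 mg

Accumulation ratio R = 1 / (1 − e^(−kτ)) = 1 / (1 − e^(−0.01190×37.0)) = 1 / (1 − 0.6438) = 2.808
Loading dose = maintenance dose × R = 797 × 2.808 ≈ 2240 mg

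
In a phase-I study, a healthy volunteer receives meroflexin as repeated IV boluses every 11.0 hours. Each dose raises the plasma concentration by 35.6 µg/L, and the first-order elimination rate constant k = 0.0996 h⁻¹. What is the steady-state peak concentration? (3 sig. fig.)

Fraction remaining after one interval: e^(−kτ) = e^(−0.09960 × 11.0) = 0.3343
R = 1 / (1 − 0.3343) = 1.502
Css,max = 35.6 × 1.502 ≈ 53.5 µg/L

53.5 µg/L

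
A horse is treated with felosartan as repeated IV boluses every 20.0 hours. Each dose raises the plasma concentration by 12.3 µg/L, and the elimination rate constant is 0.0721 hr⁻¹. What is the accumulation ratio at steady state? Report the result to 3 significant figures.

Fraction remaining after one interval: e^(−kτ) = e^(−0.07210 × 20.0) = 0.2365
R = 1 / (1 − 0.2365) = 1 / 0.7635 ≈ 1.31

1.31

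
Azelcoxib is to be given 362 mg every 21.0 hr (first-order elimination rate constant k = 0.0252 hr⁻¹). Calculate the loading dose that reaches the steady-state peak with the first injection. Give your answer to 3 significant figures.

881 mg

Accumulation ratio R = 1 / (1 − e^(−kτ)) = 1 / (1 − e^(−0.02520×21.0)) = 1 / (1 − 0.5891) = 2.434
Loading dose = maintenance dose × R = 362 × 2.434 ≈ 881 mg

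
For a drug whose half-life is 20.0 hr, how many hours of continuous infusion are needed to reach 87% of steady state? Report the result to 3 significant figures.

k = ln 2 / 20.0 = 0.03466 hr⁻¹
f = 1 − e^(−kt)  ⇒  t = −ln(1 − f) / k
t = −ln(1 − 0.87) / 0.03466 = 2.040 / 0.03466 ≈ 58.9 hours

58.9 hours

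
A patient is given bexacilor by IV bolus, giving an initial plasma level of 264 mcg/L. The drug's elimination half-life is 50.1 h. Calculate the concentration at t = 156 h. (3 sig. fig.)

30.5 mcg/L

k = ln 2 / 50.1 = 0.01384 h⁻¹
156 h is 3.114 half-lives, so C = 264 × (1/2)^3.114 = 264 × 0.1155 ≈ 30.5 mcg/L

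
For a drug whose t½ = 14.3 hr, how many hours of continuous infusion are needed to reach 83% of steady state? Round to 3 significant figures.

k = ln 2 / 14.3 = 0.04847 hr⁻¹
f = 1 − e^(−kt)  ⇒  t = −ln(1 − f) / k
t = −ln(1 − 0.83) / 0.04847 = 1.772 / 0.04847 ≈ 36.6 hours

36.6 hours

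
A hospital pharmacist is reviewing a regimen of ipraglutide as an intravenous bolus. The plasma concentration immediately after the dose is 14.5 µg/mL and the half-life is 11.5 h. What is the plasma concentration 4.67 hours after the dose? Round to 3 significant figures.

k = ln 2 / 11.5 = 0.06027 h⁻¹
4.67 h is 0.4061 half-lives, so C = 14.5 × (1/2)^0.4061 = 14.5 × 0.7547 ≈ 10.9 µg/mL

10.9 µg/mL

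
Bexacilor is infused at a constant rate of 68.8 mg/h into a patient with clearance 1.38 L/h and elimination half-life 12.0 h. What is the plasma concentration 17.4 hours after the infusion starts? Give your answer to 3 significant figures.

31.6 µg/mL

Css = rate / CL = 68.8 / 1.38 = 49.86 µg/mL
k = ln 2 / 12.0 = 0.05776 h⁻¹
C(t) = Css (1 − e^(−kt)) = 49.86 × (1 − e^(−1.005)) = 49.86 × 0.6340 ≈ 31.6 µg/mL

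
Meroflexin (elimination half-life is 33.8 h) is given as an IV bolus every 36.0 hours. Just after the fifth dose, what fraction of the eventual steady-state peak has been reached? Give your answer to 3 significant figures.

k = ln 2 / 33.8 = 0.02051 h⁻¹
f_n = 1 − e^(−nkτ) = 1 − e^(−5 × 0.02051 × 36.0) = 1 − e^(−3.691) = 1 − 0.02494 ≈ 0.975

0.975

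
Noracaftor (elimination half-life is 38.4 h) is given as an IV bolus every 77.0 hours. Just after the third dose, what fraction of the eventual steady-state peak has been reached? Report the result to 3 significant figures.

k = ln 2 / 38.4 = 0.01805 h⁻¹
f_n = 1 − e^(−nkτ) = 1 − e^(−3 × 0.01805 × 77.0) = 1 − e^(−4.170) = 1 − 0.01546 ≈ 0.985

0.985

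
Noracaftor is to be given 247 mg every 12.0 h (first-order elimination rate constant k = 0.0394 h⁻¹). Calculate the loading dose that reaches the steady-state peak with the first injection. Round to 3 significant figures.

Accumulation ratio R = 1 / (1 − e^(−kτ)) = 1 / (1 − e^(−0.03940×12.0)) = 1 / (1 − 0.6233) = 2.654
Loading dose = maintenance dose × R = 247 × 2.654 ≈ 656 mg

656 mg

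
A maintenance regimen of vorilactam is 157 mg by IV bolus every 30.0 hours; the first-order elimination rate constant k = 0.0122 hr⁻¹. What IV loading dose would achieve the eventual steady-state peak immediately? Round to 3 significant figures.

512 mg

Accumulation ratio R = 1 / (1 − e^(−kτ)) = 1 / (1 − e^(−0.01220×30.0)) = 1 / (1 − 0.6935) = 3.263
Loading dose = maintenance dose × R = 157 × 3.263 ≈ 512 mg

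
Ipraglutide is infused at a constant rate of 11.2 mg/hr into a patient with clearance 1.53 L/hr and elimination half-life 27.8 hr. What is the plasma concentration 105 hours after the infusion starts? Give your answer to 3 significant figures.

Css = rate / CL = 11.2 / 1.53 = 7.320 mg/L
k = ln 2 / 27.8 = 0.02493 hr⁻¹
C(t) = Css (1 − e^(−kt)) = 7.320 × (1 − e^(−2.618)) = 7.320 × 0.9271 ≈ 6.79 mg/L

6.79 mg/L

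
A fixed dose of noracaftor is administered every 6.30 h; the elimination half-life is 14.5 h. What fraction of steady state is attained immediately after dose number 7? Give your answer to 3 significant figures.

k = ln 2 / 14.5 = 0.04780 h⁻¹
f_n = 1 − e^(−nkτ) = 1 − e^(−7 × 0.04780 × 6.30) = 1 − e^(−2.108) = 1 − 0.1215 ≈ 0.879

0.879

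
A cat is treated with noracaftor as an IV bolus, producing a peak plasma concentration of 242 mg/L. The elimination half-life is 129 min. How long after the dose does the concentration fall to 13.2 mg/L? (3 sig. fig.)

541 minutes

k = ln 2 / 129 = 0.005373 min⁻¹
C(t) = C₀ e^(−kt)  ⇒  t = ln(C₀/C) / k
t = ln(242/13.2) / 0.005373 = 2.909 / 0.005373 ≈ 541 minutes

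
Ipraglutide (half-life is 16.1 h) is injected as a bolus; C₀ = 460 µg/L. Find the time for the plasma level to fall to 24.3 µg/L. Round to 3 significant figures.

k = ln 2 / 16.1 = 0.04305 h⁻¹
C(t) = C₀ e^(−kt)  ⇒  t = ln(C₀/C) / k
t = ln(460/24.3) / 0.04305 = 2.941 / 0.04305 ≈ 68.3 hours

68.3 hours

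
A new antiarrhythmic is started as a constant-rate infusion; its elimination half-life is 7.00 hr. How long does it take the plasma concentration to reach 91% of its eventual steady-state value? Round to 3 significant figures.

k = ln 2 / 7.00 = 0.09902 hr⁻¹
f = 1 − e^(−kt)  ⇒  t = −ln(1 − f) / k
t = −ln(1 − 0.91) / 0.09902 = 2.408 / 0.09902 ≈ 24.3 hours

24.3 hours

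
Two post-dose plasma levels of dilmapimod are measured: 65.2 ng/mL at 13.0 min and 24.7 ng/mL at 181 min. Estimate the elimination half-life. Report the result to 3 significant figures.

120 minutes

k = ln(C₁/C₂) / (t₂ − t₁) = ln(65.2/24.7) / (181 − 13.0)
  = 0.9707 / 168.0 = 0.005778 min⁻¹
t½ = ln 2 / k = ln 2 / 0.005778 ≈ 120 minutes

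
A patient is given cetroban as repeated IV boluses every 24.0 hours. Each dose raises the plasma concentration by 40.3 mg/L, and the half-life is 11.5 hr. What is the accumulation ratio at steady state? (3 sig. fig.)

k = ln 2 / 11.5 = 0.06027 hr⁻¹
Fraction remaining after one interval: e^(−kτ) = e^(−0.06027 × 24.0) = 0.2354
R = 1 / (1 − 0.2354) = 1 / 0.7646 ≈ 1.31

1.31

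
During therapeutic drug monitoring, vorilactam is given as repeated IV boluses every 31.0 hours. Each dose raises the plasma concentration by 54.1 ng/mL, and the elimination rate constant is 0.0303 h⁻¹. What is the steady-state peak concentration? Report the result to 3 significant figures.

88.8 ng/mL

Fraction remaining after one interval: e^(−kτ) = e^(−0.03030 × 31.0) = 0.3909
R = 1 / (1 − 0.3909) = 1.642
Css,max = 54.1 × 1.642 ≈ 88.8 ng/mL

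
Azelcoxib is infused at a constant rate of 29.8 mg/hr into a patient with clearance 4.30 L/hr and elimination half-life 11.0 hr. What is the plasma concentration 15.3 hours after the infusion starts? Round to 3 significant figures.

Css = rate / CL = 29.8 / 4.30 = 6.930 µg/mL
k = ln 2 / 11.0 = 0.06301 hr⁻¹
C(t) = Css (1 − e^(−kt)) = 6.930 × (1 − e^(−0.9641)) = 6.930 × 0.6187 ≈ 4.29 µg/mL

4.29 µg/mL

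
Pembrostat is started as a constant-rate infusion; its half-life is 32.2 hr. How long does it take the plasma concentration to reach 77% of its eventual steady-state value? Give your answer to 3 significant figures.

68.3 hours

k = ln 2 / 32.2 = 0.02153 hr⁻¹
f = 1 − e^(−kt)  ⇒  t = −ln(1 − f) / k
t = −ln(1 − 0.77) / 0.02153 = 1.470 / 0.02153 ≈ 68.3 hours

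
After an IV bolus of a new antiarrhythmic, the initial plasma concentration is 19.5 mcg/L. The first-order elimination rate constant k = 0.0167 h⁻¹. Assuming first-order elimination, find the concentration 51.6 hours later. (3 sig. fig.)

8.24 mcg/L

C(t) = C₀ e^(−kt) = 19.5 × e^(−0.01670 × 51.6) = 19.5 × e^(−0.8617) = 19.5 × 0.4224 ≈ 8.24 mcg/L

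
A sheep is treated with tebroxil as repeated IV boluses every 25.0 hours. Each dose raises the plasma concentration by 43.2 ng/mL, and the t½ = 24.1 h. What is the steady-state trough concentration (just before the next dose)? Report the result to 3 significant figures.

41.0 ng/mL

k = ln 2 / 24.1 = 0.02876 h⁻¹
Fraction remaining after one interval: e^(−kτ) = e^(−0.02876 × 25.0) = 0.4872
R = 1 / (1 − 0.4872) = 1.950
Css,max = 43.2 × 1.950 = 84.25 ng/mL
Css,min = Css,max × e^(−kτ) = 84.25 × 0.4872 ≈ 41.0 ng/mL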